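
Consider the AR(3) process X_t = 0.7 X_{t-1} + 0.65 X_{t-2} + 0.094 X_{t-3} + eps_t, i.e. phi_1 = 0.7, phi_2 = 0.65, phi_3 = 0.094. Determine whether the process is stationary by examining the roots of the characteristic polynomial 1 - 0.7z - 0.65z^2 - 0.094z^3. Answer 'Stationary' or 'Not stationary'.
\text{Not stationary}

The AR(p) characteristic polynomial is P(z) = 1 - 0.7z - 0.65z^2 - 0.094z^3.
Stationarity requires all roots to lie outside the unit circle, i.e. |z| > 1 for every root.
Degree 3: look for a simple real root z0 first, then factor out (1 - z/z0) and solve the remaining quadratic.
Testing z0 = -5: P(-5) = 1 + (-0.7)(-5) + (-0.65)(-5)^2 + (-0.094)(-5)^3
  = 1 + (3.5) + (-16.25) + (11.75) = 0.  So z_0 = -5 is a root, |z_0| = 5.
Divide out the factor (1 + 0.2 z) = (1 - z/z0) (since 1/z0 = -0.2):
  P(z) = (1 + 0.2 z)(1 + (-0.9) z + (-0.47) z^2)
  [check: z-coef -0.9 - (-0.2) = -0.7; z^2-coef -0.47 - (-0.2)(-0.9) = -0.65; z^3-coef -(-0.2)(-0.47) = -0.094.]
Remaining roots from the quadratic factor 1 + (-0.9) z + (-0.47) z^2:
  Set 1 + (-0.9) z + (-0.47) z^2 = 0, i.e. a z^2 + b z + c = 0 with a = -0.47, b = -0.9, c = 1.
  Discriminant D = b^2 - 4ac = (-0.9)^2 - 4*(-0.47)*1 = 0.81 - (-1.88) = 2.69.
  D >= 0, so the roots are real: z = (-b +/- sqrt(D)) / (2a) = (0.9 +/- 1.640122) / (-0.94).
    z_1 = (0.9 + 1.640122) / (-0.94) = -2.7023,   |z_1| = 2.7023.
    z_2 = (0.9 - 1.640122) / (-0.94) = 0.7874,   |z_2| = 0.7874.
Moduli of all roots: 5.0000, 2.7023, 0.7874.
All moduli strictly greater than 1? No.
Verdict: Not stationary.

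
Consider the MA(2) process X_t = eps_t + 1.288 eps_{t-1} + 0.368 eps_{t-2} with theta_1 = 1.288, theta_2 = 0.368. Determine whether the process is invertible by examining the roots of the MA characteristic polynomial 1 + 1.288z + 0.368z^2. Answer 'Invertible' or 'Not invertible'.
\text{Invertible}

The MA(q) characteristic polynomial is P(z) = 1 + 1.288z + 0.368z^2.
Invertibility requires all roots to lie outside the unit circle, i.e. |z| > 1 for every root.
Set 1 + (1.288) z + (0.368) z^2 = 0, i.e. a z^2 + b z + c = 0 with a = 0.368, b = 1.288, c = 1.
Discriminant D = b^2 - 4ac = (1.288)^2 - 4*(0.368)*1 = 1.658944 - (1.472) = 0.186944.
D >= 0, so the roots are real: z = (-b +/- sqrt(D)) / (2a) = (-1.288 +/- 0.43237) / (0.736).
  z_1 = (-1.288 + 0.43237) / (0.736) = -1.1625,   |z_1| = 1.1625.
  z_2 = (-1.288 - 0.43237) / (0.736) = -2.3375,   |z_2| = 2.3375.
Moduli of all roots: 1.1625, 2.3375.
All moduli strictly greater than 1? Yes.
Verdict: Invertible.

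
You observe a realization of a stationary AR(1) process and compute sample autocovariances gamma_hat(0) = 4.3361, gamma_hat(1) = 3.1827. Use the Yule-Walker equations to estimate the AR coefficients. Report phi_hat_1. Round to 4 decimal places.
\hat\phi_{1} = 0.7340

The Yule-Walker equations for an AR(p) process read, in matrix form,
  Gamma_p phi = r_p,   with   (Gamma_p)_{ij} = gamma(|i - j|),
                       (r_p)_i = gamma(i),   i,j = 1..p.
Substitute the sample gammas (Toeplitz matrix and right-hand side of size 1):
  Gamma_p = [[4.3361]]
  r_p     = [3.1827]
With p = 1 this is the single equation gamma(0) phi_1 = gamma(1):
  phi_hat_1 = gamma(1) / gamma(0) = 3.1827 / 4.3361 = 0.7340.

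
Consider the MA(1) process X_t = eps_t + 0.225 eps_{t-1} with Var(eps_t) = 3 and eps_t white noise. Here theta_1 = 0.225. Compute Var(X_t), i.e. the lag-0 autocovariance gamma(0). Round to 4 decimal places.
\gamma(0) = 3.1519

For an MA(q) process X_t = eps_t + sum_i theta_i eps_{t-i} with
Var(eps_t) = sigma^2, the variance is
  gamma(0) = sigma^2 * (1 + sum_i theta_i^2).
  sum_i theta_i^2 = (0.225)^2 = 0.050625.
  gamma(0) = 3 * (1 + 0.050625) = 3 * 1.050625 = 3.151875, which rounds to 3.1519.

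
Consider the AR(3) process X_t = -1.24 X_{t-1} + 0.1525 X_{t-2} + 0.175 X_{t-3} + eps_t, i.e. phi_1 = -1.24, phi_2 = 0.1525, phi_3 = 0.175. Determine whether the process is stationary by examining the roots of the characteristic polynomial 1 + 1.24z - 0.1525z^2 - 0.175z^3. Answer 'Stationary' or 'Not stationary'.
\text{Not stationary}

The AR(p) characteristic polynomial is P(z) = 1 + 1.24z - 0.1525z^2 - 0.175z^3.
Stationarity requires all roots to lie outside the unit circle, i.e. |z| > 1 for every root.
Degree 3: look for a simple real root z0 first, then factor out (1 - z/z0) and solve the remaining quadratic.
Testing z0 = -0.8: P(-0.8) = 1 + (1.24)(-0.8) + (-0.1525)(-0.8)^2 + (-0.175)(-0.8)^3
  = 1 + (-0.992) + (-0.0976) + (0.0896) = 0.  So z_0 = -0.8 is a root, |z_0| = 0.8.
Divide out the factor (1 + 1.25 z) = (1 - z/z0) (since 1/z0 = -1.25):
  P(z) = (1 + 1.25 z)(1 + (-0.01) z + (-0.14) z^2)
  [check: z-coef -0.01 - (-1.25) = 1.24; z^2-coef -0.14 - (-1.25)(-0.01) = -0.1525; z^3-coef -(-1.25)(-0.14) = -0.175.]
Remaining roots from the quadratic factor 1 + (-0.01) z + (-0.14) z^2:
  Set 1 + (-0.01) z + (-0.14) z^2 = 0, i.e. a z^2 + b z + c = 0 with a = -0.14, b = -0.01, c = 1.
  Discriminant D = b^2 - 4ac = (-0.01)^2 - 4*(-0.14)*1 = 0.0001 - (-0.56) = 0.5601.
  D >= 0, so the roots are real: z = (-b +/- sqrt(D)) / (2a) = (0.01 +/- 0.748398) / (-0.28).
    z_1 = (0.01 + 0.748398) / (-0.28) = -2.7086,   |z_1| = 2.7086.
    z_2 = (0.01 - 0.748398) / (-0.28) = 2.6371,   |z_2| = 2.6371.
Moduli of all roots: 0.8000, 2.7086, 2.6371.
All moduli strictly greater than 1? No.
Verdict: Not stationary.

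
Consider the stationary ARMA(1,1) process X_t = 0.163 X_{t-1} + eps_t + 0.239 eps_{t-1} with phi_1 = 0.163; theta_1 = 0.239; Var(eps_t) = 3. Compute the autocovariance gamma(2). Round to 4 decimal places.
\gamma(2) = 0.2098

Multiply the model equation by X_{t-k} and take expectations. With theta_0 = psi_0 = 1 and psi_j the MA(infinity) weights, this gives
  gamma(k) - sum_i phi_i gamma(k-i) = c_k,
  c_k = sigma^2 * sum_{j=k..q} theta_j psi_{j-k}   (c_k = 0 for k > q),
using gamma(-m) = gamma(m).
psi-weights needed (psi_j = theta_j + sum_i phi_i psi_{j-i}):
  psi_1 = theta_1 + phi_1 = 0.239 + (0.163) = 0.402
Right-hand sides:
  c_0 = sigma^2 (1 + theta_1 psi_1) = 3 * (1 + (0.239)(0.402)) = 3 * 1.096078 = 3.288234
  c_1 = sigma^2 theta_1 = 3 * (0.239) = 0.717
  c_2 = 0
Equations for k = 0 and k = 1 (AR order 1):
  gamma(0) = phi_1 gamma(1) + c_0
  gamma(1) = phi_1 gamma(0) + c_1
Substituting the second into the first: gamma(0) (1 - phi_1^2) = c_0 + phi_1 c_1, so
  gamma(0) = (c_0 + phi_1 c_1) / (1 - phi_1^2) = (3.288234 + (0.163)(0.717)) / (1 - (0.163)^2) = 3.405105 / 0.973431 = 3.498045.
  gamma(1) = phi_1 gamma(0) + c_1 = (0.163)(3.498045) + (0.717) = 1.287181.
For k = 2 (> q): gamma(2) = phi_1 gamma(1) = (0.163)(1.287181) = 0.209811.
Therefore gamma(2) = 0.2098 (to 4 decimal places).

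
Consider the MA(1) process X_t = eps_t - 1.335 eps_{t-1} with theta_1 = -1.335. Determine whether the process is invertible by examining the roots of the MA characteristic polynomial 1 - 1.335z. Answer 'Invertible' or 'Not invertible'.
\text{Not invertible}

The MA(q) characteristic polynomial is P(z) = 1 - 1.335z.
Invertibility requires all roots to lie outside the unit circle, i.e. |z| > 1 for every root.
This is linear in z: 1 + (-1.335) z = 0  =>  z = -1/(-1.335) = 0.749064,  |z| = 0.749064.
Moduli of all roots: 0.7491.
All moduli strictly greater than 1? No.
Verdict: Not invertible.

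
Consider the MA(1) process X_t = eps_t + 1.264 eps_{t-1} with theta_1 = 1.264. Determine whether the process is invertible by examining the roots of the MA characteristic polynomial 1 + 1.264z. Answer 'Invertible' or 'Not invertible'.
\text{Not invertible}

The MA(q) characteristic polynomial is P(z) = 1 + 1.264z.
Invertibility requires all roots to lie outside the unit circle, i.e. |z| > 1 for every root.
This is linear in z: 1 + (1.264) z = 0  =>  z = -1/(1.264) = -0.791139,  |z| = 0.791139.
Moduli of all roots: 0.7911.
All moduli strictly greater than 1? No.
Verdict: Not invertible.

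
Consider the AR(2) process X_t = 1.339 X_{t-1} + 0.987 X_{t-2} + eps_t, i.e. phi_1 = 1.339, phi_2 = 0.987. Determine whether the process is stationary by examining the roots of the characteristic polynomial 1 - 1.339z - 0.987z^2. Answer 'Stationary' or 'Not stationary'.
\text{Not stationary}

The AR(p) characteristic polynomial is P(z) = 1 - 1.339z - 0.987z^2.
Stationarity requires all roots to lie outside the unit circle, i.e. |z| > 1 for every root.
Set 1 + (-1.339) z + (-0.987) z^2 = 0, i.e. a z^2 + b z + c = 0 with a = -0.987, b = -1.339, c = 1.
Discriminant D = b^2 - 4ac = (-1.339)^2 - 4*(-0.987)*1 = 1.792921 - (-3.948) = 5.740921.
D >= 0, so the roots are real: z = (-b +/- sqrt(D)) / (2a) = (1.339 +/- 2.396022) / (-1.974).
  z_1 = (1.339 + 2.396022) / (-1.974) = -1.8921,   |z_1| = 1.8921.
  z_2 = (1.339 - 2.396022) / (-1.974) = 0.5355,   |z_2| = 0.5355.
Moduli of all roots: 1.8921, 0.5355.
All moduli strictly greater than 1? No.
Verdict: Not stationary.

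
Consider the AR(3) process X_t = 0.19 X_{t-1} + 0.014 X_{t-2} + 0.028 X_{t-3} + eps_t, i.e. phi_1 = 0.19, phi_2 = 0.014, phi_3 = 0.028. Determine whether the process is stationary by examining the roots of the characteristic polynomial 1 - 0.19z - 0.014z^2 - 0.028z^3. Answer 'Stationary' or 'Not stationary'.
\text{Stationary}

The AR(p) characteristic polynomial is P(z) = 1 - 0.19z - 0.014z^2 - 0.028z^3.
Stationarity requires all roots to lie outside the unit circle, i.e. |z| > 1 for every root.
Degree 3: look for a simple real root z0 first, then factor out (1 - z/z0) and solve the remaining quadratic.
Testing z0 = 2.5: P(2.5) = 1 + (-0.19)(2.5) + (-0.014)(2.5)^2 + (-0.028)(2.5)^3
  = 1 + (-0.475) + (-0.0875) + (-0.4375) = 0.  So z_0 = 2.5 is a root, |z_0| = 2.5.
Divide out the factor (1 - 0.4 z) = (1 - z/z0) (since 1/z0 = 0.4):
  P(z) = (1 - 0.4 z)(1 + (0.21) z + (0.07) z^2)
  [check: z-coef 0.21 - (0.4) = -0.19; z^2-coef 0.07 - (0.4)(0.21) = -0.014; z^3-coef -(0.4)(0.07) = -0.028.]
Remaining roots from the quadratic factor 1 + (0.21) z + (0.07) z^2:
  Set 1 + (0.21) z + (0.07) z^2 = 0, i.e. a z^2 + b z + c = 0 with a = 0.07, b = 0.21, c = 1.
  Discriminant D = b^2 - 4ac = (0.21)^2 - 4*(0.07)*1 = 0.0441 - (0.28) = -0.2359.
  D < 0, so the roots are the complex-conjugate pair z = (-b +/- i sqrt(-D)) / (2a) = -1.5 +/- 3.4693i.
  For a conjugate pair |z|^2 = z * conj(z) = (product of roots) = c/a = 1/(0.07) = 14.285714, so |z| = sqrt(14.285714) = 3.7796 for both roots.
Moduli of all roots: 2.5000, 3.7796, 3.7796.
All moduli strictly greater than 1? Yes.
Verdict: Stationary.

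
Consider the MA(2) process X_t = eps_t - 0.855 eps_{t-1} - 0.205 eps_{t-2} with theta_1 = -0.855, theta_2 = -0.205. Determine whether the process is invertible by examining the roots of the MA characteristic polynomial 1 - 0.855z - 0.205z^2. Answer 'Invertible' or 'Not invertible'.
\text{Not invertible}

The MA(q) characteristic polynomial is P(z) = 1 - 0.855z - 0.205z^2.
Invertibility requires all roots to lie outside the unit circle, i.e. |z| > 1 for every root.
Set 1 + (-0.855) z + (-0.205) z^2 = 0, i.e. a z^2 + b z + c = 0 with a = -0.205, b = -0.855, c = 1.
Discriminant D = b^2 - 4ac = (-0.855)^2 - 4*(-0.205)*1 = 0.731025 - (-0.82) = 1.551025.
D >= 0, so the roots are real: z = (-b +/- sqrt(D)) / (2a) = (0.855 +/- 1.245402) / (-0.41).
  z_1 = (0.855 + 1.245402) / (-0.41) = -5.1229,   |z_1| = 5.1229.
  z_2 = (0.855 - 1.245402) / (-0.41) = 0.9522,   |z_2| = 0.9522.
Moduli of all roots: 5.1229, 0.9522.
All moduli strictly greater than 1? No.
Verdict: Not invertible.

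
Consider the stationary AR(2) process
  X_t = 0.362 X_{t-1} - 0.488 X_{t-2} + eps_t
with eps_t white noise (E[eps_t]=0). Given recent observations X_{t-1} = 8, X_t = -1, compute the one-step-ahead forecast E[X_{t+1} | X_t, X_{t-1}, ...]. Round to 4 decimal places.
E[X_{t+1} \mid \mathcal F_t] = -4.2660

For an AR(p) model X_t = c + sum_i phi_i X_{t-i} + eps_t, the
one-step-ahead conditional mean is
  E[X_{t+1} | X_t, ...] = c + sum_i phi_i X_{t+1-i}.
Substitute known values:
  E[X_{t+1} | ...] = (0.362) * (-1) + (-0.488) * (8)
                   = -4.2660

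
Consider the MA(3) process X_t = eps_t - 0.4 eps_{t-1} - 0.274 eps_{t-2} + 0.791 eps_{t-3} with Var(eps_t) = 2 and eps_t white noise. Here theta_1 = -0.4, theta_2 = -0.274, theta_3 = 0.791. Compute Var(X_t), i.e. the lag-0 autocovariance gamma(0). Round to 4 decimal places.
\gamma(0) = 3.7215

For an MA(q) process X_t = eps_t + sum_i theta_i eps_{t-i} with
Var(eps_t) = sigma^2, the variance is
  gamma(0) = sigma^2 * (1 + sum_i theta_i^2).
  sum_i theta_i^2 = (-0.4)^2 + (-0.274)^2 + (0.791)^2 = 0.16 + 0.075076 + 0.625681 = 0.860757.
  gamma(0) = 2 * (1 + 0.860757) = 2 * 1.860757 = 3.721514, which rounds to 3.7215.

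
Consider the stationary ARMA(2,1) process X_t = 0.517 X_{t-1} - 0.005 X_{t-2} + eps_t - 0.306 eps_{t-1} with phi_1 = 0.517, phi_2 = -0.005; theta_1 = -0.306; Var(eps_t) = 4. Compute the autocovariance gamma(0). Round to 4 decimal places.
\gamma(0) = 4.2364

Multiply the model equation by X_{t-k} and take expectations. With theta_0 = psi_0 = 1 and psi_j the MA(infinity) weights, this gives
  gamma(k) - sum_i phi_i gamma(k-i) = c_k,
  c_k = sigma^2 * sum_{j=k..q} theta_j psi_{j-k}   (c_k = 0 for k > q),
using gamma(-m) = gamma(m).
psi-weights needed (psi_j = theta_j + sum_i phi_i psi_{j-i}):
  psi_1 = theta_1 + phi_1 = -0.306 + (0.517) = 0.211
Right-hand sides:
  c_0 = sigma^2 (1 + theta_1 psi_1) = 4 * (1 + (-0.306)(0.211)) = 4 * 0.935434 = 3.741736
  c_1 = sigma^2 theta_1 = 4 * (-0.306) = -1.224
  c_2 = 0
Equations for k = 0, 1, 2 (AR order 2, c_2 = 0):
  (E0) gamma(0) = phi_1 gamma(1) + phi_2 gamma(2) + c_0
  (E1) gamma(1) = phi_1 gamma(0) + phi_2 gamma(1) + c_1
  (E2) gamma(2) = phi_1 gamma(1) + phi_2 gamma(0)
From (E1): gamma(1) = A gamma(0) + B with
  A = phi_1 / (1 - phi_2) = 0.517 / 1.005 = 0.514428,   B = c_1 / (1 - phi_2) = -1.224 / 1.005 = -1.21791.
Insert (E2) into (E0): gamma(0) (1 - phi_2^2) = phi_1 (1 + phi_2) gamma(1) + c_0.
  phi_1 (1 + phi_2) = (0.517)(0.995) = 0.514415,   1 - phi_2^2 = 0.999975.
Replace gamma(1) by A gamma(0) + B and collect gamma(0):
  gamma(0) [0.999975 - (0.514415)(0.514428)] = (0.514415)(-1.21791) + 3.741736
  gamma(0) * 0.735346 = 3.115225
  gamma(0) = 3.115225 / 0.735346 = 4.236409.
Therefore gamma(0) = 4.2364 (to 4 decimal places).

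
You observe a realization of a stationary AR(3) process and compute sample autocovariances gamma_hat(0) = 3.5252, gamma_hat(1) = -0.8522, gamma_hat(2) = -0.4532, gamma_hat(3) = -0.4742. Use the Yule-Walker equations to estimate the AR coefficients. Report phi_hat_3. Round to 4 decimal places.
\hat\phi_{3} = -0.2430

The Yule-Walker equations for an AR(p) process read, in matrix form,
  Gamma_p phi = r_p,   with   (Gamma_p)_{ij} = gamma(|i - j|),
                       (r_p)_i = gamma(i),   i,j = 1..p.
Substitute the sample gammas (Toeplitz matrix and right-hand side of size 3):
  Gamma_p = [[3.5252, -0.8522, -0.4532], [-0.8522, 3.5252, -0.8522], [-0.4532, -0.8522, 3.5252]]
  r_p     = [-0.8522, -0.4532, -0.4742]
Written out (R1..R3):
  (R1) 3.5252 phi_1 - 0.8522 phi_2 - 0.4532 phi_3 = -0.8522
  (R2) -0.8522 phi_1 + 3.5252 phi_2 - 0.8522 phi_3 = -0.4532
  (R3) -0.4532 phi_1 - 0.8522 phi_2 + 3.5252 phi_3 = -0.4742
Gaussian elimination:
  R2 <- R2 - (-0.8522/3.5252) R1 = R2 - (-0.241745) R1:  3.319185 phi_2 - 0.961759 phi_3 = -0.659215
  R3 <- R3 - (-0.4532/3.5252) R1 = R3 - (-0.12856) R1:  -0.961759 phi_2 + 3.466937 phi_3 = -0.583759
  R3 <- R3 - (-0.961759/3.319185) R2 = R3 - (-0.289758) R2:  3.18826 phi_3 = -0.774771
Back-substitution:
  phi_hat_3 = -0.774771 / 3.18826 = -0.243008
  phi_hat_2 = (-0.659215 - (-0.961759)(-0.243008)) / 3.319185 = -0.269021
  phi_hat_1 = (-0.8522 - (-0.8522)(-0.269021) - (-0.4532)(-0.243008)) / 3.5252 = -0.338021
So phi_hat = [-0.3380, -0.2690, -0.2430].
Therefore phi_hat_3 = -0.2430.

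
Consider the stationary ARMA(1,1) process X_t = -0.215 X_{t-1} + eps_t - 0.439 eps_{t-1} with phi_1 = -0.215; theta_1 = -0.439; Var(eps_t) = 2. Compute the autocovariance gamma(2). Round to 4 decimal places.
\gamma(2) = 0.3227

Multiply the model equation by X_{t-k} and take expectations. With theta_0 = psi_0 = 1 and psi_j the MA(infinity) weights, this gives
  gamma(k) - sum_i phi_i gamma(k-i) = c_k,
  c_k = sigma^2 * sum_{j=k..q} theta_j psi_{j-k}   (c_k = 0 for k > q),
using gamma(-m) = gamma(m).
psi-weights needed (psi_j = theta_j + sum_i phi_i psi_{j-i}):
  psi_1 = theta_1 + phi_1 = -0.439 + (-0.215) = -0.654
Right-hand sides:
  c_0 = sigma^2 (1 + theta_1 psi_1) = 2 * (1 + (-0.439)(-0.654)) = 2 * 1.287106 = 2.574212
  c_1 = sigma^2 theta_1 = 2 * (-0.439) = -0.878
  c_2 = 0
Equations for k = 0 and k = 1 (AR order 1):
  gamma(0) = phi_1 gamma(1) + c_0
  gamma(1) = phi_1 gamma(0) + c_1
Substituting the second into the first: gamma(0) (1 - phi_1^2) = c_0 + phi_1 c_1, so
  gamma(0) = (c_0 + phi_1 c_1) / (1 - phi_1^2) = (2.574212 + (-0.215)(-0.878)) / (1 - (-0.215)^2) = 2.762982 / 0.953775 = 2.896891.
  gamma(1) = phi_1 gamma(0) + c_1 = (-0.215)(2.896891) + (-0.878) = -1.500832.
For k = 2 (> q): gamma(2) = phi_1 gamma(1) = (-0.215)(-1.500832) = 0.322679.
Therefore gamma(2) = 0.3227 (to 4 decimal places).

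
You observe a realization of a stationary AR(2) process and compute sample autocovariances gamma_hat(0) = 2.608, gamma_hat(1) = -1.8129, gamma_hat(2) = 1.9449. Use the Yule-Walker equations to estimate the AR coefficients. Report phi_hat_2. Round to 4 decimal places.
\hat\phi_{2} = 0.5080

The Yule-Walker equations for an AR(p) process read, in matrix form,
  Gamma_p phi = r_p,   with   (Gamma_p)_{ij} = gamma(|i - j|),
                       (r_p)_i = gamma(i),   i,j = 1..p.
Substitute the sample gammas (Toeplitz matrix and right-hand side of size 2):
  Gamma_p = [[2.608, -1.8129], [-1.8129, 2.608]]
  r_p     = [-1.8129, 1.9449]
Written out:
  2.608 phi_1 - 1.8129 phi_2 = -1.8129
  -1.8129 phi_1 + 2.608 phi_2 = 1.9449
Solve by Cramer's rule:
  det = gamma(0)^2 - gamma(1)^2 = (2.608)^2 - (-1.8129)^2 = 6.801664 - 3.28660641 = 3.51505759
  phi_hat_1 = [gamma(1) gamma(0) - gamma(1) gamma(2)] / det = [(-1.8129)(2.608) - (-1.8129)(1.9449)] / 3.51505759 = -1.20213399 / 3.51505759 = -0.342
  phi_hat_2 = [gamma(0) gamma(2) - gamma(1)^2] / det = [(2.608)(1.9449) - (-1.8129)^2] / 3.51505759 = 1.78569279 / 3.51505759 = 0.508
So phi_hat = [-0.3420, 0.5080].
Therefore phi_hat_2 = 0.5080.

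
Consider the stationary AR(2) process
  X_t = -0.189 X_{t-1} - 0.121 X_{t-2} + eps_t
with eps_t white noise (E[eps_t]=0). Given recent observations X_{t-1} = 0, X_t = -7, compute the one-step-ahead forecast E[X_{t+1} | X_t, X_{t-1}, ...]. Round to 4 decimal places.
E[X_{t+1} \mid \mathcal F_t] = 1.3230

For an AR(p) model X_t = c + sum_i phi_i X_{t-i} + eps_t, the
one-step-ahead conditional mean is
  E[X_{t+1} | X_t, ...] = c + sum_i phi_i X_{t+1-i}.
Substitute known values:
  E[X_{t+1} | ...] = (-0.189) * (-7) + (-0.121) * (0)
                   = 1.3230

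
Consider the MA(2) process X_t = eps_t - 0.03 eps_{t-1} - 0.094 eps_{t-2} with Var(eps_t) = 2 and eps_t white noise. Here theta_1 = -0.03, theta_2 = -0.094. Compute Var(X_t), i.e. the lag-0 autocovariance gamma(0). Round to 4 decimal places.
\gamma(0) = 2.0195

For an MA(q) process X_t = eps_t + sum_i theta_i eps_{t-i} with
Var(eps_t) = sigma^2, the variance is
  gamma(0) = sigma^2 * (1 + sum_i theta_i^2).
  sum_i theta_i^2 = (-0.03)^2 + (-0.094)^2 = 0.0009 + 0.008836 = 0.009736.
  gamma(0) = 2 * (1 + 0.009736) = 2 * 1.009736 = 2.019472, which rounds to 2.0195.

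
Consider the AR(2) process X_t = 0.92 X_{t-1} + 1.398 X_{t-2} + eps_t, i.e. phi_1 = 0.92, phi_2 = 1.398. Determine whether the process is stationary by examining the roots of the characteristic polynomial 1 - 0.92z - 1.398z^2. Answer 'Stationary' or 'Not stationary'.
\text{Not stationary}

The AR(p) characteristic polynomial is P(z) = 1 - 0.92z - 1.398z^2.
Stationarity requires all roots to lie outside the unit circle, i.e. |z| > 1 for every root.
Set 1 + (-0.92) z + (-1.398) z^2 = 0, i.e. a z^2 + b z + c = 0 with a = -1.398, b = -0.92, c = 1.
Discriminant D = b^2 - 4ac = (-0.92)^2 - 4*(-1.398)*1 = 0.8464 - (-5.592) = 6.4384.
D >= 0, so the roots are real: z = (-b +/- sqrt(D)) / (2a) = (0.92 +/- 2.5374) / (-2.796).
  z_1 = (0.92 + 2.5374) / (-2.796) = -1.2366,   |z_1| = 1.2366.
  z_2 = (0.92 - 2.5374) / (-2.796) = 0.5785,   |z_2| = 0.5785.
Moduli of all roots: 1.2366, 0.5785.
All moduli strictly greater than 1? No.
Verdict: Not stationary.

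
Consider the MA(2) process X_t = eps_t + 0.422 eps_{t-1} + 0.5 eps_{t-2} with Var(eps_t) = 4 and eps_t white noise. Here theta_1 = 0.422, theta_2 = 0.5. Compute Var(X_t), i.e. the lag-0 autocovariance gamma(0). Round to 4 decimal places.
\gamma(0) = 5.7123

For an MA(q) process X_t = eps_t + sum_i theta_i eps_{t-i} with
Var(eps_t) = sigma^2, the variance is
  gamma(0) = sigma^2 * (1 + sum_i theta_i^2).
  sum_i theta_i^2 = (0.422)^2 + (0.5)^2 = 0.178084 + 0.25 = 0.428084.
  gamma(0) = 4 * (1 + 0.428084) = 4 * 1.428084 = 5.712336, which rounds to 5.7123.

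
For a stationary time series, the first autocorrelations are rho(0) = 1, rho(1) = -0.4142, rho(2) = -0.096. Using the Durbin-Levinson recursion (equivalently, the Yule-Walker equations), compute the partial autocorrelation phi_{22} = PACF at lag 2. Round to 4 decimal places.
\phi_{22} = -0.3230

The PACF at lag k is phi_{kk}, the last component of the solution
to the Yule-Walker system G_k phi = r_k where
  (G_k)_{ij} = rho(|i - j|), (r_k)_i = rho(i), i,j = 1..k.
Equivalently, Durbin-Levinson gives phi_{kk} iteratively:
  phi_{11} = rho(1)
  phi_{kk} = [rho(k) - sum_{j=1..k-1} phi_{k-1,j} rho(k-j)]
            / [1 - sum_{j=1..k-1} phi_{k-1,j} rho(j)],
  phi_{k,j} = phi_{k-1,j} - phi_{kk} phi_{k-1,k-j},  j = 1..k-1.
Step k = 1:
  phi_11 = rho(1) = -0.4142.
Step k = 2:
  phi_22 = [rho(2) - phi_11 rho(1)] / [1 - phi_11 rho(1)] = [-0.096 - (-0.4142)(-0.4142)] / [1 - (-0.4142)(-0.4142)]
         = -0.26756164 / 0.82843836 = -0.323.
Therefore phi_{22} = -0.3230.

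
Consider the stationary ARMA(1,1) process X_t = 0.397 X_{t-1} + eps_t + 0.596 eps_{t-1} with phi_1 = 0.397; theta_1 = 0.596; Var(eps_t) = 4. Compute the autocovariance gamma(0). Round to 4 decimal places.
\gamma(0) = 8.6821

Multiply the model equation by X_{t-k} and take expectations. With theta_0 = psi_0 = 1 and psi_j the MA(infinity) weights, this gives
  gamma(k) - sum_i phi_i gamma(k-i) = c_k,
  c_k = sigma^2 * sum_{j=k..q} theta_j psi_{j-k}   (c_k = 0 for k > q),
using gamma(-m) = gamma(m).
psi-weights needed (psi_j = theta_j + sum_i phi_i psi_{j-i}):
  psi_1 = theta_1 + phi_1 = 0.596 + (0.397) = 0.993
Right-hand sides:
  c_0 = sigma^2 (1 + theta_1 psi_1) = 4 * (1 + (0.596)(0.993)) = 4 * 1.591828 = 6.367312
  c_1 = sigma^2 theta_1 = 4 * (0.596) = 2.384
  c_2 = 0
Equations for k = 0 and k = 1 (AR order 1):
  gamma(0) = phi_1 gamma(1) + c_0
  gamma(1) = phi_1 gamma(0) + c_1
Substituting the second into the first: gamma(0) (1 - phi_1^2) = c_0 + phi_1 c_1, so
  gamma(0) = (c_0 + phi_1 c_1) / (1 - phi_1^2) = (6.367312 + (0.397)(2.384)) / (1 - (0.397)^2) = 7.31376 / 0.842391 = 8.682144.
Therefore gamma(0) = 8.6821 (to 4 decimal places).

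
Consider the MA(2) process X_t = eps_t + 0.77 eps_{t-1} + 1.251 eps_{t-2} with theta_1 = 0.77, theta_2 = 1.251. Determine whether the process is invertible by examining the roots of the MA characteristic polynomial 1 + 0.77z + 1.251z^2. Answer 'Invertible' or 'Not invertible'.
\text{Not invertible}

The MA(q) characteristic polynomial is P(z) = 1 + 0.77z + 1.251z^2.
Invertibility requires all roots to lie outside the unit circle, i.e. |z| > 1 for every root.
Set 1 + (0.77) z + (1.251) z^2 = 0, i.e. a z^2 + b z + c = 0 with a = 1.251, b = 0.77, c = 1.
Discriminant D = b^2 - 4ac = (0.77)^2 - 4*(1.251)*1 = 0.5929 - (5.004) = -4.4111.
D < 0, so the roots are the complex-conjugate pair z = (-b +/- i sqrt(-D)) / (2a) = -0.3078 +/- 0.8394i.
For a conjugate pair |z|^2 = z * conj(z) = (product of roots) = c/a = 1/(1.251) = 0.799361, so |z| = sqrt(0.799361) = 0.8941 for both roots.
Moduli of all roots: 0.8941, 0.8941.
All moduli strictly greater than 1? No.
Verdict: Not invertible.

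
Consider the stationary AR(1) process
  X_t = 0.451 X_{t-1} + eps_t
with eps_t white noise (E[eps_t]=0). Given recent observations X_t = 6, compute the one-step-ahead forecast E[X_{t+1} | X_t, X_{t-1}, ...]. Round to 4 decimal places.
E[X_{t+1} \mid \mathcal F_t] = 2.7060

For an AR(p) model X_t = c + sum_i phi_i X_{t-i} + eps_t, the
one-step-ahead conditional mean is
  E[X_{t+1} | X_t, ...] = c + sum_i phi_i X_{t+1-i}.
Substitute known values:
  E[X_{t+1} | ...] = (0.451) * (6)
                   = 2.7060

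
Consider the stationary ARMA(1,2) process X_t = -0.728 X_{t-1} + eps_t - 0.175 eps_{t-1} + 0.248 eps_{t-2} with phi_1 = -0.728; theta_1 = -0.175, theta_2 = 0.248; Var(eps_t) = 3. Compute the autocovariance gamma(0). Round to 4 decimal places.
\gamma(0) = 10.6783

Multiply the model equation by X_{t-k} and take expectations. With theta_0 = psi_0 = 1 and psi_j the MA(infinity) weights, this gives
  gamma(k) - sum_i phi_i gamma(k-i) = c_k,
  c_k = sigma^2 * sum_{j=k..q} theta_j psi_{j-k}   (c_k = 0 for k > q),
using gamma(-m) = gamma(m).
psi-weights needed (psi_j = theta_j + sum_i phi_i psi_{j-i}):
  psi_1 = theta_1 + phi_1 = -0.175 + (-0.728) = -0.903
  psi_2 = theta_2 + phi_1 psi_1 = 0.248 + (-0.728)(-0.903) = 0.905384
Right-hand sides:
  c_0 = sigma^2 (1 + theta_1 psi_1 + theta_2 psi_2) = 3 * (1 + (-0.175)(-0.903) + (0.248)(0.905384)) = 3 * 1.38256 = 4.147681
  c_1 = sigma^2 (theta_1 + theta_2 psi_1) = 3 * (-0.175 + (0.248)(-0.903)) = -1.196832
  c_2 = sigma^2 theta_2 = 3 * (0.248) = 0.744
Equations for k = 0 and k = 1 (AR order 1):
  gamma(0) = phi_1 gamma(1) + c_0
  gamma(1) = phi_1 gamma(0) + c_1
Substituting the second into the first: gamma(0) (1 - phi_1^2) = c_0 + phi_1 c_1, so
  gamma(0) = (c_0 + phi_1 c_1) / (1 - phi_1^2) = (4.147681 + (-0.728)(-1.196832)) / (1 - (-0.728)^2) = 5.018974 / 0.470016 = 10.678305.
Therefore gamma(0) = 10.6783 (to 4 decimal places).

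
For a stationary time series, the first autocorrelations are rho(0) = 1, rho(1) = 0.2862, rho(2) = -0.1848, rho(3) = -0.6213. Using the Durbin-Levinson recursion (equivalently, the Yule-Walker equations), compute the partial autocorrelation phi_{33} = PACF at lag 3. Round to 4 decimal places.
\phi_{33} = -0.5590

The PACF at lag k is phi_{kk}, the last component of the solution
to the Yule-Walker system G_k phi = r_k where
  (G_k)_{ij} = rho(|i - j|), (r_k)_i = rho(i), i,j = 1..k.
Equivalently, Durbin-Levinson gives phi_{kk} iteratively:
  phi_{11} = rho(1)
  phi_{kk} = [rho(k) - sum_{j=1..k-1} phi_{k-1,j} rho(k-j)]
            / [1 - sum_{j=1..k-1} phi_{k-1,j} rho(j)],
  phi_{k,j} = phi_{k-1,j} - phi_{kk} phi_{k-1,k-j},  j = 1..k-1.
Step k = 1:
  phi_11 = rho(1) = 0.2862.
Step k = 2:
  phi_22 = [rho(2) - phi_11 rho(1)] / [1 - phi_11 rho(1)] = [-0.1848 - (0.2862)(0.2862)] / [1 - (0.2862)(0.2862)]
         = -0.26671044 / 0.91808956 = -0.290506.
  Update: phi_21 = phi_11 - phi_22 phi_11 = 0.2862 - (-0.290506)(0.2862) = 0.369343.
Step k = 3:
  phi_33 = [rho(3) - phi_21 rho(2) - phi_22 rho(1)] / [1 - phi_21 rho(1) - phi_22 rho(2)]
    numerator   = -0.6213 - (0.369343)(-0.1848) - (-0.290506)(0.2862) = -0.46990266
    denominator = 1 - (0.369343)(0.2862) - (-0.290506)(-0.1848) = 0.8406086
  phi_33 = -0.46990266 / 0.8406086 = -0.559.
Therefore phi_{33} = -0.5590.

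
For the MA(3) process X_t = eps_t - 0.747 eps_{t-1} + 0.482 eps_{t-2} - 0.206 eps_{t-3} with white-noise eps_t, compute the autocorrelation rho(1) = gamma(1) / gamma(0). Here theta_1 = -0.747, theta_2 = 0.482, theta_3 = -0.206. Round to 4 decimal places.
\rho(1) = -0.6582

For an MA(q) process with theta_0 = 1, the autocovariance is
  gamma(k) = sigma^2 * sum_{i=0..q-k} theta_i * theta_{i+k},
and rho(k) = gamma(k) / gamma(0). Sigma^2 cancels.
  numerator   = (1)*(-0.747) + (-0.747)*(0.482) + (0.482)*(-0.206) = -1.206346.
  denominator = (1)^2 + (-0.747)^2 + (0.482)^2 + (-0.206)^2 = 1.832769.
  rho(1) = -1.206346 / 1.832769 = -0.6582.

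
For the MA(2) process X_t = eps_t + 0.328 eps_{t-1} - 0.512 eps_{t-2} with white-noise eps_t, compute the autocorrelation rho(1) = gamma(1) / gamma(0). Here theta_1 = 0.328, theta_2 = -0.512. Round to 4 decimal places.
\rho(1) = 0.1169

For an MA(q) process with theta_0 = 1, the autocovariance is
  gamma(k) = sigma^2 * sum_{i=0..q-k} theta_i * theta_{i+k},
and rho(k) = gamma(k) / gamma(0). Sigma^2 cancels.
  numerator   = (1)*(0.328) + (0.328)*(-0.512) = 0.160064.
  denominator = (1)^2 + (0.328)^2 + (-0.512)^2 = 1.369728.
  rho(1) = 0.160064 / 1.369728 = 0.1169.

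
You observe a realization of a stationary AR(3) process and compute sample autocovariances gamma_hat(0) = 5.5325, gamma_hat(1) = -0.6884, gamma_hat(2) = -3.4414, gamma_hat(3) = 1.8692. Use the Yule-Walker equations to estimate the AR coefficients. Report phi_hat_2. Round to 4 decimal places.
\hat\phi_{2} = -0.6010

The Yule-Walker equations for an AR(p) process read, in matrix form,
  Gamma_p phi = r_p,   with   (Gamma_p)_{ij} = gamma(|i - j|),
                       (r_p)_i = gamma(i),   i,j = 1..p.
Substitute the sample gammas (Toeplitz matrix and right-hand side of size 3):
  Gamma_p = [[5.5325, -0.6884, -3.4414], [-0.6884, 5.5325, -0.6884], [-3.4414, -0.6884, 5.5325]]
  r_p     = [-0.6884, -3.4414, 1.8692]
Written out (R1..R3):
  (R1) 5.5325 phi_1 - 0.6884 phi_2 - 3.4414 phi_3 = -0.6884
  (R2) -0.6884 phi_1 + 5.5325 phi_2 - 0.6884 phi_3 = -3.4414
  (R3) -3.4414 phi_1 - 0.6884 phi_2 + 5.5325 phi_3 = 1.8692
Gaussian elimination:
  R2 <- R2 - (-0.6884/5.5325) R1 = R2 - (-0.124428) R1:  5.446844 phi_2 - 1.116608 phi_3 = -3.527056
  R3 <- R3 - (-3.4414/5.5325) R1 = R3 - (-0.622033) R1:  -1.116608 phi_2 + 3.391834 phi_3 = 1.440992
  R3 <- R3 - (-1.116608/5.446844) R2 = R3 - (-0.205001) R2:  3.162929 phi_3 = 0.717942
Back-substitution:
  phi_hat_3 = 0.717942 / 3.162929 = 0.226987
  phi_hat_2 = (-3.527056 - (-1.116608)(0.226987)) / 5.446844 = -0.601009
  phi_hat_1 = (-0.6884 - (-0.6884)(-0.601009) - (-3.4414)(0.226987)) / 5.5325 = -0.058018
So phi_hat = [-0.0580, -0.6010, 0.2270].
Therefore phi_hat_2 = -0.6010.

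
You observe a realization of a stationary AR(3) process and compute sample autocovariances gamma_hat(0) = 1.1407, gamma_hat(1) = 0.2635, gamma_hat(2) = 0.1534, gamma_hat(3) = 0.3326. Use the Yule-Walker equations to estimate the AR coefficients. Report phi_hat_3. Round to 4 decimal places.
\hat\phi_{3} = 0.2590

The Yule-Walker equations for an AR(p) process read, in matrix form,
  Gamma_p phi = r_p,   with   (Gamma_p)_{ij} = gamma(|i - j|),
                       (r_p)_i = gamma(i),   i,j = 1..p.
Substitute the sample gammas (Toeplitz matrix and right-hand side of size 3):
  Gamma_p = [[1.1407, 0.2635, 0.1534], [0.2635, 1.1407, 0.2635], [0.1534, 0.2635, 1.1407]]
  r_p     = [0.2635, 0.1534, 0.3326]
Written out (R1..R3):
  (R1) 1.1407 phi_1 + 0.2635 phi_2 + 0.1534 phi_3 = 0.2635
  (R2) 0.2635 phi_1 + 1.1407 phi_2 + 0.2635 phi_3 = 0.1534
  (R3) 0.1534 phi_1 + 0.2635 phi_2 + 1.1407 phi_3 = 0.3326
Gaussian elimination:
  R2 <- R2 - (0.2635/1.1407) R1 = R2 - (0.230999) R1:  1.079832 phi_2 + 0.228065 phi_3 = 0.092532
  R3 <- R3 - (0.1534/1.1407) R1 = R3 - (0.134479) R1:  0.228065 phi_2 + 1.120071 phi_3 = 0.297165
  R3 <- R3 - (0.228065/1.079832) R2 = R3 - (0.211204) R2:  1.071903 phi_3 = 0.277622
Back-substitution:
  phi_hat_3 = 0.277622 / 1.071903 = 0.258999
  phi_hat_2 = (0.092532 - (0.228065)(0.258999)) / 1.079832 = 0.030989
  phi_hat_1 = (0.2635 - (0.2635)(0.030989) - (0.1534)(0.258999)) / 1.1407 = 0.18901
So phi_hat = [0.1890, 0.0310, 0.2590].
Therefore phi_hat_3 = 0.2590.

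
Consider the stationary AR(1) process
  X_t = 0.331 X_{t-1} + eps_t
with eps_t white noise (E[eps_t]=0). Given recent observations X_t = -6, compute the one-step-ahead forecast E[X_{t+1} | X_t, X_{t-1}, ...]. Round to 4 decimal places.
E[X_{t+1} \mid \mathcal F_t] = -1.9860

For an AR(p) model X_t = c + sum_i phi_i X_{t-i} + eps_t, the
one-step-ahead conditional mean is
  E[X_{t+1} | X_t, ...] = c + sum_i phi_i X_{t+1-i}.
Substitute known values:
  E[X_{t+1} | ...] = (0.331) * (-6)
                   = -1.9860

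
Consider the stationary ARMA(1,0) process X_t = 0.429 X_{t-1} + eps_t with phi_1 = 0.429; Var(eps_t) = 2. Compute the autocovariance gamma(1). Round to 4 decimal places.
\gamma(1) = 1.0515

Multiply the model equation by X_{t-k} and take expectations. With theta_0 = psi_0 = 1 and psi_j the MA(infinity) weights, this gives
  gamma(k) - sum_i phi_i gamma(k-i) = c_k,
  c_k = sigma^2 * sum_{j=k..q} theta_j psi_{j-k}   (c_k = 0 for k > q),
using gamma(-m) = gamma(m).
Pure AR (q = 0): c_0 = sigma^2 = 2, c_k = 0 for k >= 1.
Equations for k = 0 and k = 1 (AR order 1):
  gamma(0) = phi_1 gamma(1) + c_0
  gamma(1) = phi_1 gamma(0) + c_1
Substituting the second into the first: gamma(0) (1 - phi_1^2) = c_0 + phi_1 c_1, so
  gamma(0) = c_0 / (1 - phi_1^2) = 2 / (1 - (0.429)^2) = 2 / 0.815959 = 2.451104.
  gamma(1) = phi_1 gamma(0) = (0.429)(2.451104) = 1.051523.
Therefore gamma(1) = 1.0515 (to 4 decimal places).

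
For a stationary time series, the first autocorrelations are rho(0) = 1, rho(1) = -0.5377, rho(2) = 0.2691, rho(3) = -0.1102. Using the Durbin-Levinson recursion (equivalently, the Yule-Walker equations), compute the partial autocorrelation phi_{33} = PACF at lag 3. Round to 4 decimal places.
\phi_{33} = 0.0330

The PACF at lag k is phi_{kk}, the last component of the solution
to the Yule-Walker system G_k phi = r_k where
  (G_k)_{ij} = rho(|i - j|), (r_k)_i = rho(i), i,j = 1..k.
Equivalently, Durbin-Levinson gives phi_{kk} iteratively:
  phi_{11} = rho(1)
  phi_{kk} = [rho(k) - sum_{j=1..k-1} phi_{k-1,j} rho(k-j)]
            / [1 - sum_{j=1..k-1} phi_{k-1,j} rho(j)],
  phi_{k,j} = phi_{k-1,j} - phi_{kk} phi_{k-1,k-j},  j = 1..k-1.
Step k = 1:
  phi_11 = rho(1) = -0.5377.
Step k = 2:
  phi_22 = [rho(2) - phi_11 rho(1)] / [1 - phi_11 rho(1)] = [0.2691 - (-0.5377)(-0.5377)] / [1 - (-0.5377)(-0.5377)]
         = -0.02002129 / 0.71087871 = -0.028164.
  Update: phi_21 = phi_11 - phi_22 phi_11 = -0.5377 - (-0.028164)(-0.5377) = -0.552844.
Step k = 3:
  phi_33 = [rho(3) - phi_21 rho(2) - phi_22 rho(1)] / [1 - phi_21 rho(1) - phi_22 rho(2)]
    numerator   = -0.1102 - (-0.552844)(0.2691) - (-0.028164)(-0.5377) = 0.02342642
    denominator = 1 - (-0.552844)(-0.5377) - (-0.028164)(0.2691) = 0.71031483
  phi_33 = 0.02342642 / 0.71031483 = 0.033.
Therefore phi_{33} = 0.0330.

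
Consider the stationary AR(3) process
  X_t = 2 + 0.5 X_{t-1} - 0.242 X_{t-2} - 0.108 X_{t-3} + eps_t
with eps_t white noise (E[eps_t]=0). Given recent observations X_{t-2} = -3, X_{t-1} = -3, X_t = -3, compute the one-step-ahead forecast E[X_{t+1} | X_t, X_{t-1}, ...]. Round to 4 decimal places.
E[X_{t+1} \mid \mathcal F_t] = 1.5500

For an AR(p) model X_t = c + sum_i phi_i X_{t-i} + eps_t, the
one-step-ahead conditional mean is
  E[X_{t+1} | X_t, ...] = c + sum_i phi_i X_{t+1-i}.
Substitute known values:
  E[X_{t+1} | ...] = 2 + (0.5) * (-3) + (-0.242) * (-3) + (-0.108) * (-3)
                   = 1.5500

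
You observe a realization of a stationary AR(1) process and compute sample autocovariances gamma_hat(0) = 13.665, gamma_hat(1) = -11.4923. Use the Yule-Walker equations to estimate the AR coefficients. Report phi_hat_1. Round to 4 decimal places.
\hat\phi_{1} = -0.8410

The Yule-Walker equations for an AR(p) process read, in matrix form,
  Gamma_p phi = r_p,   with   (Gamma_p)_{ij} = gamma(|i - j|),
                       (r_p)_i = gamma(i),   i,j = 1..p.
Substitute the sample gammas (Toeplitz matrix and right-hand side of size 1):
  Gamma_p = [[13.665]]
  r_p     = [-11.4923]
With p = 1 this is the single equation gamma(0) phi_1 = gamma(1):
  phi_hat_1 = gamma(1) / gamma(0) = -11.4923 / 13.665 = -0.8410.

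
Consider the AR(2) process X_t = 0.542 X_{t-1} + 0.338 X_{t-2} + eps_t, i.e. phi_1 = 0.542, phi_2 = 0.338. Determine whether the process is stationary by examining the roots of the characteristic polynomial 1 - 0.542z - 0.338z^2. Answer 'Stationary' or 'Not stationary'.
\text{Stationary}

The AR(p) characteristic polynomial is P(z) = 1 - 0.542z - 0.338z^2.
Stationarity requires all roots to lie outside the unit circle, i.e. |z| > 1 for every root.
Set 1 + (-0.542) z + (-0.338) z^2 = 0, i.e. a z^2 + b z + c = 0 with a = -0.338, b = -0.542, c = 1.
Discriminant D = b^2 - 4ac = (-0.542)^2 - 4*(-0.338)*1 = 0.293764 - (-1.352) = 1.645764.
D >= 0, so the roots are real: z = (-b +/- sqrt(D)) / (2a) = (0.542 +/- 1.282873) / (-0.676).
  z_1 = (0.542 + 1.282873) / (-0.676) = -2.6995,   |z_1| = 2.6995.
  z_2 = (0.542 - 1.282873) / (-0.676) = 1.096,   |z_2| = 1.096.
Moduli of all roots: 2.6995, 1.0960.
All moduli strictly greater than 1? Yes.
Verdict: Stationary.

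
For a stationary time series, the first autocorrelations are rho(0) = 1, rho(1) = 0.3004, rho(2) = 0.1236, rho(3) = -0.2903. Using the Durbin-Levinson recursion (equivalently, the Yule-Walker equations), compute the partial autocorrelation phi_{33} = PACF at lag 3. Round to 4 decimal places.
\phi_{33} = -0.3710

The PACF at lag k is phi_{kk}, the last component of the solution
to the Yule-Walker system G_k phi = r_k where
  (G_k)_{ij} = rho(|i - j|), (r_k)_i = rho(i), i,j = 1..k.
Equivalently, Durbin-Levinson gives phi_{kk} iteratively:
  phi_{11} = rho(1)
  phi_{kk} = [rho(k) - sum_{j=1..k-1} phi_{k-1,j} rho(k-j)]
            / [1 - sum_{j=1..k-1} phi_{k-1,j} rho(j)],
  phi_{k,j} = phi_{k-1,j} - phi_{kk} phi_{k-1,k-j},  j = 1..k-1.
Step k = 1:
  phi_11 = rho(1) = 0.3004.
Step k = 2:
  phi_22 = [rho(2) - phi_11 rho(1)] / [1 - phi_11 rho(1)] = [0.1236 - (0.3004)(0.3004)] / [1 - (0.3004)(0.3004)]
         = 0.03335984 / 0.90975984 = 0.036669.
  Update: phi_21 = phi_11 - phi_22 phi_11 = 0.3004 - (0.036669)(0.3004) = 0.289385.
Step k = 3:
  phi_33 = [rho(3) - phi_21 rho(2) - phi_22 rho(1)] / [1 - phi_21 rho(1) - phi_22 rho(2)]
    numerator   = -0.2903 - (0.289385)(0.1236) - (0.036669)(0.3004) = -0.33708327
    denominator = 1 - (0.289385)(0.3004) - (0.036669)(0.1236) = 0.90853657
  phi_33 = -0.33708327 / 0.90853657 = -0.371.
Therefore phi_{33} = -0.3710.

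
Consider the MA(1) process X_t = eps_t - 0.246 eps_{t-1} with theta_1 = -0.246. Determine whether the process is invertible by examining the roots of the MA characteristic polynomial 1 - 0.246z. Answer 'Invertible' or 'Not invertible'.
\text{Invertible}

The MA(q) characteristic polynomial is P(z) = 1 - 0.246z.
Invertibility requires all roots to lie outside the unit circle, i.e. |z| > 1 for every root.
This is linear in z: 1 + (-0.246) z = 0  =>  z = -1/(-0.246) = 4.065041,  |z| = 4.065041.
Moduli of all roots: 4.0650.
All moduli strictly greater than 1? Yes.
Verdict: Invertible.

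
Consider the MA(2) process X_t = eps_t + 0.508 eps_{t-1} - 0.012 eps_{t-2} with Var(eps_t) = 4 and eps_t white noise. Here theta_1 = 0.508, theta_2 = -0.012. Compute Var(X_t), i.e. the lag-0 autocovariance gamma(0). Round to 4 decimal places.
\gamma(0) = 5.0328

For an MA(q) process X_t = eps_t + sum_i theta_i eps_{t-i} with
Var(eps_t) = sigma^2, the variance is
  gamma(0) = sigma^2 * (1 + sum_i theta_i^2).
  sum_i theta_i^2 = (0.508)^2 + (-0.012)^2 = 0.258064 + 0.000144 = 0.258208.
  gamma(0) = 4 * (1 + 0.258208) = 4 * 1.258208 = 5.032832, which rounds to 5.0328.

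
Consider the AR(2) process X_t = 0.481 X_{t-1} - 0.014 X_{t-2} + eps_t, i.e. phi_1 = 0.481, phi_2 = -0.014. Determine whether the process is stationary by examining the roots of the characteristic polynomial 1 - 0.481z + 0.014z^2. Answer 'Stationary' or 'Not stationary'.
\text{Stationary}

The AR(p) characteristic polynomial is P(z) = 1 - 0.481z + 0.014z^2.
Stationarity requires all roots to lie outside the unit circle, i.e. |z| > 1 for every root.
Set 1 + (-0.481) z + (0.014) z^2 = 0, i.e. a z^2 + b z + c = 0 with a = 0.014, b = -0.481, c = 1.
Discriminant D = b^2 - 4ac = (-0.481)^2 - 4*(0.014)*1 = 0.231361 - (0.056) = 0.175361.
D >= 0, so the roots are real: z = (-b +/- sqrt(D)) / (2a) = (0.481 +/- 0.418761) / (0.028).
  z_1 = (0.481 + 0.418761) / (0.028) = 32.1343,   |z_1| = 32.1343.
  z_2 = (0.481 - 0.418761) / (0.028) = 2.2228,   |z_2| = 2.2228.
Moduli of all roots: 32.1343, 2.2228.
All moduli strictly greater than 1? Yes.
Verdict: Stationary.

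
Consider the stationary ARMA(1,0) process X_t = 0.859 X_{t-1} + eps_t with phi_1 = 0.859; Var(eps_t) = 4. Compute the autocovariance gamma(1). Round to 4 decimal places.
\gamma(1) = 13.1085

Multiply the model equation by X_{t-k} and take expectations. With theta_0 = psi_0 = 1 and psi_j the MA(infinity) weights, this gives
  gamma(k) - sum_i phi_i gamma(k-i) = c_k,
  c_k = sigma^2 * sum_{j=k..q} theta_j psi_{j-k}   (c_k = 0 for k > q),
using gamma(-m) = gamma(m).
Pure AR (q = 0): c_0 = sigma^2 = 4, c_k = 0 for k >= 1.
Equations for k = 0 and k = 1 (AR order 1):
  gamma(0) = phi_1 gamma(1) + c_0
  gamma(1) = phi_1 gamma(0) + c_1
Substituting the second into the first: gamma(0) (1 - phi_1^2) = c_0 + phi_1 c_1, so
  gamma(0) = c_0 / (1 - phi_1^2) = 4 / (1 - (0.859)^2) = 4 / 0.262119 = 15.260244.
  gamma(1) = phi_1 gamma(0) = (0.859)(15.260244) = 13.10855.
Therefore gamma(1) = 13.1085 (to 4 decimal places).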